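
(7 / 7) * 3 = 3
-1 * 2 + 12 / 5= 2 / 5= 0.40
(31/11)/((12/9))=93/44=2.11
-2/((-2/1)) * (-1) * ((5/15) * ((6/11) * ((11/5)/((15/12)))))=-8/25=-0.32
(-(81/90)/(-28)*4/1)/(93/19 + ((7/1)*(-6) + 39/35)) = -57/15956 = -0.00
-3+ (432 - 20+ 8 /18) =3685 /9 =409.44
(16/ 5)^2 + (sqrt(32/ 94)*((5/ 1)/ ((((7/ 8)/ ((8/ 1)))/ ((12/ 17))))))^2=6068625152/ 16639175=364.72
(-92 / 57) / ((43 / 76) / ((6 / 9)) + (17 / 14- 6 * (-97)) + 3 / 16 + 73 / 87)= -298816 / 108321139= -0.00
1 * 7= 7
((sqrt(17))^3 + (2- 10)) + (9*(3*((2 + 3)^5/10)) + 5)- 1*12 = 17*sqrt(17) + 16845/2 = 8492.59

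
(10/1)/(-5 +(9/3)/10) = -100/47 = -2.13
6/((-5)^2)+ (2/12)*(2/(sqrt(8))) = sqrt(2)/12+ 6/25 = 0.36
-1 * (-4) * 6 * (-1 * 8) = -192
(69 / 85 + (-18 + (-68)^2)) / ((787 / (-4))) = -1566316 / 66895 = -23.41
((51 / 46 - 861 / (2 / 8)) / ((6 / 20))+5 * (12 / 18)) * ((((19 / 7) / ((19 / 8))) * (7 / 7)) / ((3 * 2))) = -3166540 / 1449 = -2185.33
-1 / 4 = -0.25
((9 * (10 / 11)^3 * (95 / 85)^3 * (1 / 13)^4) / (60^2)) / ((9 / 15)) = 171475 / 1120597061298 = 0.00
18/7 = 2.57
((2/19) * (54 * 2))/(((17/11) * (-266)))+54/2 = 1158705/42959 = 26.97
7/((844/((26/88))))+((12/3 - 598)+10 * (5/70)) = -593.28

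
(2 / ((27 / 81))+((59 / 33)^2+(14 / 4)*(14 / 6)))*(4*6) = 151268 / 363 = 416.72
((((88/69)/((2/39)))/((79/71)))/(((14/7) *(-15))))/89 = -20306/2425695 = -0.01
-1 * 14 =-14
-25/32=-0.78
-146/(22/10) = -730/11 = -66.36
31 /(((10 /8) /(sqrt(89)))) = 124* sqrt(89) /5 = 233.96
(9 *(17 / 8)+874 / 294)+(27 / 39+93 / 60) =1860557 / 76440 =24.34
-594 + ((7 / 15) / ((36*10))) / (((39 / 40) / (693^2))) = 2893 / 65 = 44.51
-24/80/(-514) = 3/5140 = 0.00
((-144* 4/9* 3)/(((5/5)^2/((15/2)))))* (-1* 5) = 7200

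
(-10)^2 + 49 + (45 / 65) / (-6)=3871 / 26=148.88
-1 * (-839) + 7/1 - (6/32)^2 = 216567/256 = 845.96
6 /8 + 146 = 587 /4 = 146.75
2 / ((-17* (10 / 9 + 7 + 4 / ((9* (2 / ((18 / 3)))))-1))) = -9 / 646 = -0.01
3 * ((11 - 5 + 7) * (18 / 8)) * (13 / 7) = 162.96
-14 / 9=-1.56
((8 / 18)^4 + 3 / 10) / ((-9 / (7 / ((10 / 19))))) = -2958319 / 5904900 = -0.50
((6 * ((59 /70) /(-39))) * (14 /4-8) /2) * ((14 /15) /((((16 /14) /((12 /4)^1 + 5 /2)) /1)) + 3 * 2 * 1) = 222843 /72800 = 3.06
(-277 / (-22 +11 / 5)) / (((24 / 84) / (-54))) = -29085 / 11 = -2644.09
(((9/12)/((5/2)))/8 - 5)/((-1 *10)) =397/800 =0.50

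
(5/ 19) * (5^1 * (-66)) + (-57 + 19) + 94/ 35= -81234/ 665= -122.16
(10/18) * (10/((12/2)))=25/27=0.93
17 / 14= 1.21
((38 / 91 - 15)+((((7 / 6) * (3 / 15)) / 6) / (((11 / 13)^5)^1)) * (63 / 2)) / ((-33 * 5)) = 6892991593 / 96727230600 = 0.07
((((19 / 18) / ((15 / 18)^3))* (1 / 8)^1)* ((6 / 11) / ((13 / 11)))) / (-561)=-57 / 303875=-0.00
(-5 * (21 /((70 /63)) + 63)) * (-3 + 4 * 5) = -6961.50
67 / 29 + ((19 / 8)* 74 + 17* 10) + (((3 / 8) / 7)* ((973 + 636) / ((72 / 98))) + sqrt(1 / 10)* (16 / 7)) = 8* sqrt(10) / 35 + 1295627 / 2784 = 466.11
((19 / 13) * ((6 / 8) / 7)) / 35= 0.00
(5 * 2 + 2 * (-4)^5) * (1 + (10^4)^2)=-203800002038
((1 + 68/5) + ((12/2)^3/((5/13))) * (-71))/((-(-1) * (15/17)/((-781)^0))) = -677603/15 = -45173.53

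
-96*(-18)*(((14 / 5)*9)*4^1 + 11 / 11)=175910.40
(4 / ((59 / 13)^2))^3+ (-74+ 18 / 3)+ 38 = -29.99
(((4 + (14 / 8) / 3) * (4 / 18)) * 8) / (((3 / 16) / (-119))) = -418880 / 81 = -5171.36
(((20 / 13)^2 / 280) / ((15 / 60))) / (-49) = -40 / 57967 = -0.00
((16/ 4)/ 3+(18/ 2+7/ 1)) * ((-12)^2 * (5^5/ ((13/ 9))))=5400000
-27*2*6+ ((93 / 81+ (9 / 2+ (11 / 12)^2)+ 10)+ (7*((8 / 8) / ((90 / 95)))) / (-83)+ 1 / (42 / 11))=-77139553 / 250992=-307.34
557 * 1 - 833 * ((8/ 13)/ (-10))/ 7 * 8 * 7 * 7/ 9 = 512437/ 585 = 875.96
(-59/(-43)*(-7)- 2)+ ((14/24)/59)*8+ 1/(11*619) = -597284678/51823299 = -11.53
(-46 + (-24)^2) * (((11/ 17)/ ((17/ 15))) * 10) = 874500/ 289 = 3025.95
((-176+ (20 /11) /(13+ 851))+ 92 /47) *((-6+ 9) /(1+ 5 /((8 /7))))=-19435445 /200079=-97.14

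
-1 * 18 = -18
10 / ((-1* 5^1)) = -2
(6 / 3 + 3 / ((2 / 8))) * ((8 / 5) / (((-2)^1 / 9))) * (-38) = 19152 / 5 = 3830.40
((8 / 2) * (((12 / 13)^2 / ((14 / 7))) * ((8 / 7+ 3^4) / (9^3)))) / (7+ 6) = 18400 / 1245699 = 0.01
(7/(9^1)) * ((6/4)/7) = 1/6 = 0.17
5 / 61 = 0.08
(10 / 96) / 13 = 5 / 624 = 0.01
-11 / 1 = -11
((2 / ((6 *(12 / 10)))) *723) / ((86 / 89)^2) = 215.09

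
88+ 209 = 297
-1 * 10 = -10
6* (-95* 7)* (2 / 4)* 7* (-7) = 97755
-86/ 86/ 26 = -1/ 26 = -0.04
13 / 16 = 0.81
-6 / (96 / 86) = -43 / 8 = -5.38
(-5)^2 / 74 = 0.34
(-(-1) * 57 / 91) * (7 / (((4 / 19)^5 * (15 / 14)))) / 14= 47045881 / 66560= 706.82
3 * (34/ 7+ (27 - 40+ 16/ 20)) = -771/ 35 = -22.03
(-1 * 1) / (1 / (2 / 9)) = -2 / 9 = -0.22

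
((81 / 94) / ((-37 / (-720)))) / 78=4860 / 22607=0.21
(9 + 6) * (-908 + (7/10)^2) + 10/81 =-22052293/1620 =-13612.53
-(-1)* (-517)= -517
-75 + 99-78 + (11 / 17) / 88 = -53.99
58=58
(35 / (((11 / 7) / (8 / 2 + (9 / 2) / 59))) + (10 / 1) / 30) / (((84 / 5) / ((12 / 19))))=1774165 / 517902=3.43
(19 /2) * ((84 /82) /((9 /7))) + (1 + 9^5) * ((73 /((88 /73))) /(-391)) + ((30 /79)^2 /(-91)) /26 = -142764451897938253 /15623325193476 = -9137.90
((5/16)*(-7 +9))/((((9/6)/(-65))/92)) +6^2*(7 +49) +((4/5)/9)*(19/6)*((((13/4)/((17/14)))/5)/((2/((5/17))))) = -37114541/78030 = -475.64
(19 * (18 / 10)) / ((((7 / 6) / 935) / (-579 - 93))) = -18418752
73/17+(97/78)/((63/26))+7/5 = 99721/16065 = 6.21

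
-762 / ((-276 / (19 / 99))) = 2413 / 4554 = 0.53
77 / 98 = 11 / 14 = 0.79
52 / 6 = 26 / 3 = 8.67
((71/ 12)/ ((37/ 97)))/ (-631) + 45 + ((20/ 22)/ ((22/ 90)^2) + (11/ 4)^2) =101058481823/ 1491593136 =67.75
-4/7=-0.57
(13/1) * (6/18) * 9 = 39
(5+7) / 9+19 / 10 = 97 / 30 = 3.23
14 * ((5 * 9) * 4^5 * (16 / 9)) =1146880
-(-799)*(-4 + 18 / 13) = -27166 / 13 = -2089.69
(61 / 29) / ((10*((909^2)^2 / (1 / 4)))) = 61 / 791978737514760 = 0.00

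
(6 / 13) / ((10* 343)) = 3 / 22295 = 0.00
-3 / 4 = -0.75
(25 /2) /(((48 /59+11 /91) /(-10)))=-133.77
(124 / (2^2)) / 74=31 / 74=0.42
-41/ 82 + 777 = 1553/ 2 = 776.50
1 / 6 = 0.17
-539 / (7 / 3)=-231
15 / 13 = 1.15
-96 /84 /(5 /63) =-72 /5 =-14.40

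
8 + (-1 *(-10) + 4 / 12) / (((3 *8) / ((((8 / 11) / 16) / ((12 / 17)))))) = 152591 / 19008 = 8.03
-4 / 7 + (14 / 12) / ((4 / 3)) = 17 / 56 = 0.30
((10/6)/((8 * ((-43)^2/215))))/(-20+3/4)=-25/19866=-0.00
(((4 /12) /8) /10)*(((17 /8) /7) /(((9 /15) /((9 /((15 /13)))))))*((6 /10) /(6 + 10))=221 /358400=0.00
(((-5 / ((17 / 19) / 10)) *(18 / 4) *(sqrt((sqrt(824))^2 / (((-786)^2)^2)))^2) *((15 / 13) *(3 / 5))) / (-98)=48925 / 12756558578036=0.00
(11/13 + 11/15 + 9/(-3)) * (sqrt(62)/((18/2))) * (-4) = 1108 * sqrt(62)/1755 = 4.97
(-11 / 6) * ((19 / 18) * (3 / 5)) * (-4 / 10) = 209 / 450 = 0.46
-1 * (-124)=124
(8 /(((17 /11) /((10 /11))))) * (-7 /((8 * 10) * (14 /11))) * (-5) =55 /34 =1.62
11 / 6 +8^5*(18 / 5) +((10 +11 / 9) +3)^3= 880948277 / 7290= 120843.39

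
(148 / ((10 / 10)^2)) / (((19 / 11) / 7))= 11396 / 19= 599.79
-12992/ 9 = -1443.56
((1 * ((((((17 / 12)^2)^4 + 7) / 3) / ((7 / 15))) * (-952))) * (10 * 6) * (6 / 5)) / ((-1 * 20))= 169755698321 / 2985984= 56850.84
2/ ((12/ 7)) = 1.17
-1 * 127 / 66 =-127 / 66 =-1.92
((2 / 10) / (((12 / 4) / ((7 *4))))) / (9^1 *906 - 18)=7 / 30510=0.00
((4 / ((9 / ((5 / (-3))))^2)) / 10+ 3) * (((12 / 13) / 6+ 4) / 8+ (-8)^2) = 566995 / 2916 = 194.44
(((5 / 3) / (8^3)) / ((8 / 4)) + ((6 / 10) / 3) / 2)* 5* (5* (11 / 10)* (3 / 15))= 17171 / 30720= 0.56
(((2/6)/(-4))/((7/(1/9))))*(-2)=1/378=0.00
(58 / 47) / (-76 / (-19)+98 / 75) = 2175 / 9353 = 0.23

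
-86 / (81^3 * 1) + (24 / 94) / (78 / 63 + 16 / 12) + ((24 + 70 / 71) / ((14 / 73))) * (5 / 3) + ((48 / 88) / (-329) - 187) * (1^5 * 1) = 4128956670668 / 136553233509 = 30.24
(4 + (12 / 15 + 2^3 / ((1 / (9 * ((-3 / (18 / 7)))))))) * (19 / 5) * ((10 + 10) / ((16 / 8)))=-15048 / 5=-3009.60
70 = 70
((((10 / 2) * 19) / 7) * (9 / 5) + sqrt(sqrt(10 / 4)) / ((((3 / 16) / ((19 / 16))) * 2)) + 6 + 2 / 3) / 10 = 19 * 2^(3 / 4) * 5^(1 / 4) / 120 + 653 / 210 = 3.51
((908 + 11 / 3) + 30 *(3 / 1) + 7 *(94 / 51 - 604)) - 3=-164038 / 51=-3216.43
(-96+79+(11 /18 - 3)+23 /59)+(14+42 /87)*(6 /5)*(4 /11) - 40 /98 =-217253639 /16600122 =-13.09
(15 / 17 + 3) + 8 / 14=530 / 119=4.45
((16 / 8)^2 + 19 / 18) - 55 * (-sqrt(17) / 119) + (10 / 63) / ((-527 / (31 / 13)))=55 * sqrt(17) / 119 + 46919 / 9282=6.96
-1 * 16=-16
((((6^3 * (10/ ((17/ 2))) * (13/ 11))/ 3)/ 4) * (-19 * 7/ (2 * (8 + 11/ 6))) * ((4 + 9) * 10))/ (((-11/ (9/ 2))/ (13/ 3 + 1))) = 5826038400/ 121363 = 48005.06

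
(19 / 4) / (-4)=-19 / 16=-1.19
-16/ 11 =-1.45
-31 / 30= -1.03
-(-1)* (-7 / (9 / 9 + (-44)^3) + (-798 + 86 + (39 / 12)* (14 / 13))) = -17243471 / 24338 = -708.50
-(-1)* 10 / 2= 5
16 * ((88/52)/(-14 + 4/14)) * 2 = -154/39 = -3.95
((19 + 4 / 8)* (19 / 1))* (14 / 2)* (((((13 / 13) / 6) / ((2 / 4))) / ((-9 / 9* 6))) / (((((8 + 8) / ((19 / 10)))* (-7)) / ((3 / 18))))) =4693 / 11520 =0.41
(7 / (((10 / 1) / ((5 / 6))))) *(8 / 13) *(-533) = -574 / 3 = -191.33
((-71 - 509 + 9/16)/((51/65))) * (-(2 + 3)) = 3013075/816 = 3692.49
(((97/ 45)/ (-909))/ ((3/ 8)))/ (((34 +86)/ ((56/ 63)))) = -776/ 16566525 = -0.00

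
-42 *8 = -336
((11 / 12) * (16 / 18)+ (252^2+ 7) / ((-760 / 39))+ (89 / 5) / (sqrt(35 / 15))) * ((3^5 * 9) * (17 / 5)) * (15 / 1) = -276200159553 / 760+ 9926793 * sqrt(21) / 35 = -362121540.27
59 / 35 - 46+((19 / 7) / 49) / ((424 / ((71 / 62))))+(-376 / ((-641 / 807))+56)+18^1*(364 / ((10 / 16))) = 316969435214217 / 28898792720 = 10968.26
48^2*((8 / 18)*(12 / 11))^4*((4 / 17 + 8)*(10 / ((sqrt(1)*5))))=2097.08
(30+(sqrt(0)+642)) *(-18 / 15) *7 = -5644.80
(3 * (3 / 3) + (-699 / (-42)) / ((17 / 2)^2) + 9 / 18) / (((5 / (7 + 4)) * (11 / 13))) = 196209 / 20230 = 9.70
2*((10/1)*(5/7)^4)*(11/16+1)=84375/9604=8.79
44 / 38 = 22 / 19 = 1.16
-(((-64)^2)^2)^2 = -281474976710656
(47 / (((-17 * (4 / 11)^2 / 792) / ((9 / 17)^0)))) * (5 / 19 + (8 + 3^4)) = -477435024 / 323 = -1478127.01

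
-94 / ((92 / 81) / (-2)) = 3807 / 23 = 165.52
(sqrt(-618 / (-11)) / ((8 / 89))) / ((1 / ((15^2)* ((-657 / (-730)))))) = 36045* sqrt(6798) / 176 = 16885.85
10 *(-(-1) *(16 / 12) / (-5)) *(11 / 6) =-44 / 9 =-4.89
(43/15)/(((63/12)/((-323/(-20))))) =13889/1575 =8.82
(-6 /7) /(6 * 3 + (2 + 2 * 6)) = -3 /112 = -0.03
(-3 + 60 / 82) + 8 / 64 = -703 / 328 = -2.14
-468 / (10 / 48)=-11232 / 5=-2246.40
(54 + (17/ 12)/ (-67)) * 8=431.83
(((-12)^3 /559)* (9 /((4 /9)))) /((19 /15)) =-524880 /10621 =-49.42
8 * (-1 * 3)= -24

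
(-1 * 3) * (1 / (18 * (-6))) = 1 / 36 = 0.03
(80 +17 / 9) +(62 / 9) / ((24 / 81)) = 3785 / 36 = 105.14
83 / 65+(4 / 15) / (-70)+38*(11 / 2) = 1435114 / 6825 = 210.27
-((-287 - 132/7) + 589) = -1982/7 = -283.14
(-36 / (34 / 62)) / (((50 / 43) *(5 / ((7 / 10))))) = -83979 / 10625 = -7.90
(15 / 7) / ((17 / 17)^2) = 15 / 7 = 2.14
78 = 78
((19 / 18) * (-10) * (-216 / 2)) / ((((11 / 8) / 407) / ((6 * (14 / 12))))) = 2362080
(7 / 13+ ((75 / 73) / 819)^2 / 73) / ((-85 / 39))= -15611641852 / 63189976395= -0.25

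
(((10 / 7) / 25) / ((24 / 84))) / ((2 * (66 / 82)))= 41 / 330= 0.12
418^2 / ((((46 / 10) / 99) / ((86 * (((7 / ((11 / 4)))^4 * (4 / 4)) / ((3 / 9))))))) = 40729681798.58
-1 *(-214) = 214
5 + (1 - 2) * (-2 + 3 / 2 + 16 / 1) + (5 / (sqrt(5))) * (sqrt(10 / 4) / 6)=-21 / 2 + 5 * sqrt(2) / 12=-9.91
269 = 269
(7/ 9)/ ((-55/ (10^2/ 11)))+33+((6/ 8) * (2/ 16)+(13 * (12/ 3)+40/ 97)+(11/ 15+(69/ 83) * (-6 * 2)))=106802642621/ 1402806240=76.13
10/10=1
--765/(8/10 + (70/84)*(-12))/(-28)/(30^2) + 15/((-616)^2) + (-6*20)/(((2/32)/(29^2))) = -14092449394217/8727488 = -1614720.00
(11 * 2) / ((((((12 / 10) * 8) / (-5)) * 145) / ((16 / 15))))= -22 / 261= -0.08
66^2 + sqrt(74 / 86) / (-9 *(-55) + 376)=sqrt(1591) / 37453 + 4356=4356.00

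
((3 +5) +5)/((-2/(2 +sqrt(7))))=-30.20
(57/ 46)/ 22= 57/ 1012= 0.06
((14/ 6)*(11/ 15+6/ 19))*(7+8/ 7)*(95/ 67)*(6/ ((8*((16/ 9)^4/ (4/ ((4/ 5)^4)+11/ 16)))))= 24935664429/ 1124073472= 22.18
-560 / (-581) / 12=20 / 249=0.08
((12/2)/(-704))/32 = -3/11264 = -0.00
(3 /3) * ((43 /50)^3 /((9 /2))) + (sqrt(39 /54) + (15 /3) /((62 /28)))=sqrt(26) /6 + 41839717 /17437500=3.25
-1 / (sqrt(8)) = -sqrt(2) / 4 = -0.35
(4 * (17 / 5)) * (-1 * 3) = -204 / 5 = -40.80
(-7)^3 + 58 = -285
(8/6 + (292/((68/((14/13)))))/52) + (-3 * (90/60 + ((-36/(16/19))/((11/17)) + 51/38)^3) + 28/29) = 118804170314837921987/146040634424256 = 813500.78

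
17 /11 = 1.55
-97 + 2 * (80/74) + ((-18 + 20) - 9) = -3768/37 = -101.84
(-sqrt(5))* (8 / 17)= -8* sqrt(5) / 17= -1.05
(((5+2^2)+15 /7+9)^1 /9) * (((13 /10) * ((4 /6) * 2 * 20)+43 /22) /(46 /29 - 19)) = -3294371 /699930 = -4.71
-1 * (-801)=801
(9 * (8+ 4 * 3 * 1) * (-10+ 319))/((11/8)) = 444960/11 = 40450.91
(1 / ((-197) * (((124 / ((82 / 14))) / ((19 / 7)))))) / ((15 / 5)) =-779 / 3590916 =-0.00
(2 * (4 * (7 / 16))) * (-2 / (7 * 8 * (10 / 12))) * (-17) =51 / 20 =2.55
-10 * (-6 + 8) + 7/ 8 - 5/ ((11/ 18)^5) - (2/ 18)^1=-903300115/ 11595672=-77.90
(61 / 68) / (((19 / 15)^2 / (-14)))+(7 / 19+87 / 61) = -4516895 / 748714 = -6.03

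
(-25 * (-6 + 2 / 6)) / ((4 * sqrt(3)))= 425 * sqrt(3) / 36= 20.45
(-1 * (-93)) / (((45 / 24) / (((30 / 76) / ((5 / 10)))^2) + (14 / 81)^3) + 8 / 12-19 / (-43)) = 85009302360 / 3767853401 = 22.56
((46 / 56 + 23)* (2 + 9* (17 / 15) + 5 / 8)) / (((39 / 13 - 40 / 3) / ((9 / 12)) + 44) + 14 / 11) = 33874929 / 3492160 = 9.70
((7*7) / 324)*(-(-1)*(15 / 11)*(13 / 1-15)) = -245 / 594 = -0.41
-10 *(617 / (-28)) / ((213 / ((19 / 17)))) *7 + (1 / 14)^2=5747891 / 709716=8.10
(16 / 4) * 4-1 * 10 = 6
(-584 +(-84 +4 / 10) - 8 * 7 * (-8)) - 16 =-1178 / 5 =-235.60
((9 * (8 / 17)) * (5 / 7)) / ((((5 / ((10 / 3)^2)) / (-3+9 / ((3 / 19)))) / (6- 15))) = -388800 / 119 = -3267.23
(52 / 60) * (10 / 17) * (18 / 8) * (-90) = -1755 / 17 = -103.24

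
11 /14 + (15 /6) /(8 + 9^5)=324831 /413399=0.79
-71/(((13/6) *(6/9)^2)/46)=-44091/13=-3391.62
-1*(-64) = 64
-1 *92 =-92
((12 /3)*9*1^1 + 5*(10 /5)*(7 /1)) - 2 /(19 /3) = 2008 /19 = 105.68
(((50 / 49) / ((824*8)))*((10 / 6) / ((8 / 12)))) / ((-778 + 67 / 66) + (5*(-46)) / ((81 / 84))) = -37125 / 97420666336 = -0.00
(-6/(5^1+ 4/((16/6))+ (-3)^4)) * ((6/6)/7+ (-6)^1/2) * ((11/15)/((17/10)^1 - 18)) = -352/39935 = -0.01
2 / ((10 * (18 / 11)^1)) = 11 / 90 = 0.12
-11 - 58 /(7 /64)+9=-3726 /7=-532.29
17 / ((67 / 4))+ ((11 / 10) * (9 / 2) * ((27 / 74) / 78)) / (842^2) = 1855103620657 / 1827822626240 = 1.01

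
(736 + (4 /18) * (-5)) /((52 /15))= 16535 /78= 211.99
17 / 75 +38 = 2867 / 75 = 38.23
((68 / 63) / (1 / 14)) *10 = 1360 / 9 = 151.11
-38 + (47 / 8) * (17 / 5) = -721 / 40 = -18.02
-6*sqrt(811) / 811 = -0.21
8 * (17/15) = 9.07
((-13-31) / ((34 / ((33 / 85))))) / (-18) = 121 / 4335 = 0.03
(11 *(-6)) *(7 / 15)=-154 / 5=-30.80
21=21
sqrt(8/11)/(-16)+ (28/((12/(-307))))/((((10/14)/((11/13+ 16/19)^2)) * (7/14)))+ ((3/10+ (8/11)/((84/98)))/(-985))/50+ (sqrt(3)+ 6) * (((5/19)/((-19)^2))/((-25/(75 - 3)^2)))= -107717923761884809/18839426677500 - 5184 * sqrt(3)/34295 - sqrt(22)/88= -5718.00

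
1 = 1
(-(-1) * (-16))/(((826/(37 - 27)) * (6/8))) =-320/1239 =-0.26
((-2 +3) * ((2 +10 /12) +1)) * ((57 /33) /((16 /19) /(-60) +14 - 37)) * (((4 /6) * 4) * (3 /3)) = -166060 /216447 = -0.77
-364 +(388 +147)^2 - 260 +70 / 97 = 27703367 / 97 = 285601.72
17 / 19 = 0.89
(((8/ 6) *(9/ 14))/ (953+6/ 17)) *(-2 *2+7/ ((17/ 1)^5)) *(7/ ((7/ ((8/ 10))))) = -136306104/ 47376869645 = -0.00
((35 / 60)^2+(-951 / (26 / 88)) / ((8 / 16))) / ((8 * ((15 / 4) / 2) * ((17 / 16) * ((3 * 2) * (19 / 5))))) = -12050435 / 680238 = -17.72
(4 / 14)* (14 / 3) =4 / 3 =1.33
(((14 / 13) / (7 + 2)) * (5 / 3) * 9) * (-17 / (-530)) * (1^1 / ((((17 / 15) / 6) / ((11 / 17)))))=2310 / 11713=0.20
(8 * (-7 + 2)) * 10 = -400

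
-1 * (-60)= 60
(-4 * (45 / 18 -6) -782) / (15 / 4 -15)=1024 / 15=68.27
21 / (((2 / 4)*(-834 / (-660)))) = 4620 / 139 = 33.24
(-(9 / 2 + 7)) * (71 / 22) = -1633 / 44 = -37.11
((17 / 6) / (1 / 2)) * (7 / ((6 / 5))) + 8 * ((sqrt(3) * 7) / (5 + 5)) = 28 * sqrt(3) / 5 + 595 / 18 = 42.76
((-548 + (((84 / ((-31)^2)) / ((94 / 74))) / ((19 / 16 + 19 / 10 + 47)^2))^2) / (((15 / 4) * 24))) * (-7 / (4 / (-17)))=-8574077199173471317148501167 / 47332818985872035684114010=-181.14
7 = 7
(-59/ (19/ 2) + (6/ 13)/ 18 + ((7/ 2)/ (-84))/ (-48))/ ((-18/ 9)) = 1759625/ 569088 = 3.09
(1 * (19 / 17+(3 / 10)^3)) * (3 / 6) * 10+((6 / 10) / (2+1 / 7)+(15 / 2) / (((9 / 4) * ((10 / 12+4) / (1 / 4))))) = 608919 / 98600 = 6.18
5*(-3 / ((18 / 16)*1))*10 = -400 / 3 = -133.33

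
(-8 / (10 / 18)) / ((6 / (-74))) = 888 / 5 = 177.60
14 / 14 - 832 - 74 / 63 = -52427 / 63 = -832.17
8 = 8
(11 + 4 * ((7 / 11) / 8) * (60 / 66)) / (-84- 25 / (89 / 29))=-121574 / 992321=-0.12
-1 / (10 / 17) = -17 / 10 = -1.70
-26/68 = -0.38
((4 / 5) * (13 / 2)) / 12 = 0.43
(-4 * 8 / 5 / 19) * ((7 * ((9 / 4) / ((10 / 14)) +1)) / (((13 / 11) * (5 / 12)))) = -19.87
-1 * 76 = -76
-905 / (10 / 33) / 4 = -5973 / 8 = -746.62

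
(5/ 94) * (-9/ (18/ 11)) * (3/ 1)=-165/ 188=-0.88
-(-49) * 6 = 294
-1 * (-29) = 29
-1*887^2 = -786769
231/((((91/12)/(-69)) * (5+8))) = -27324/169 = -161.68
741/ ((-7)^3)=-741/ 343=-2.16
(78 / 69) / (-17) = -26 / 391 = -0.07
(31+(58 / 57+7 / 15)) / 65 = 3086 / 6175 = 0.50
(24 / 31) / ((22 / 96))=1152 / 341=3.38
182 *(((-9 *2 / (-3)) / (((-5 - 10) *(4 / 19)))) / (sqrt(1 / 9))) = -1037.40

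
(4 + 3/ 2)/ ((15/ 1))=11/ 30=0.37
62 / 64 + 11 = 383 / 32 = 11.97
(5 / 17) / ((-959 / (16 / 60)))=-4 / 48909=-0.00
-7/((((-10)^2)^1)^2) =-7/10000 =-0.00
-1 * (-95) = 95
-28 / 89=-0.31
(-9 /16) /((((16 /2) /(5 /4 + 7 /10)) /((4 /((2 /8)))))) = -351 /160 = -2.19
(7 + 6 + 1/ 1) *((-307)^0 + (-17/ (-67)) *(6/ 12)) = 1057/ 67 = 15.78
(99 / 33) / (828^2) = 0.00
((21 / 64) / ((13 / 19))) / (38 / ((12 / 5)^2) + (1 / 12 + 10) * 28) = 0.00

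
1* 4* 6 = 24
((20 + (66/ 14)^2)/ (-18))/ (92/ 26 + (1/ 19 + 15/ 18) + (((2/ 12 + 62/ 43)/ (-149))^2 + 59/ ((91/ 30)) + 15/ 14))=-41956271547814/ 446185004698027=-0.09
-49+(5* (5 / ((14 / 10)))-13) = -309 / 7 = -44.14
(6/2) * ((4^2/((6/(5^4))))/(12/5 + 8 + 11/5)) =25000/63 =396.83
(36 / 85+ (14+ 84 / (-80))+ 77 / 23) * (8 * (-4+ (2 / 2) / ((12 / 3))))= -392283 / 782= -501.64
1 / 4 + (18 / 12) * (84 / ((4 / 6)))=757 / 4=189.25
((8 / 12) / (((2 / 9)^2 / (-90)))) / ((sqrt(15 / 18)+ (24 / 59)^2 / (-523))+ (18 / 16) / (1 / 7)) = -6088664511343505880 / 38931668848848923+ 128865801885354720 *sqrt(30) / 38931668848848923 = -138.26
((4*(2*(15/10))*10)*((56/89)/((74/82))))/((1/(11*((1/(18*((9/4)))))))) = 2020480/88911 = 22.72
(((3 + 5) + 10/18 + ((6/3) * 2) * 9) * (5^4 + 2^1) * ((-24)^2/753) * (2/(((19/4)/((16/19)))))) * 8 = 289079296/4769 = 60616.33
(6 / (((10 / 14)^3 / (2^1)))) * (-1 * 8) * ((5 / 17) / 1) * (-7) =230496 / 425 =542.34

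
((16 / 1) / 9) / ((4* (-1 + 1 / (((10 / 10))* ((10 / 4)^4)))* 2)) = -1250 / 5481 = -0.23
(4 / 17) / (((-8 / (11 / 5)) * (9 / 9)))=-11 / 170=-0.06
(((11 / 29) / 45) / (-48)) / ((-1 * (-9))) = -11 / 563760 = -0.00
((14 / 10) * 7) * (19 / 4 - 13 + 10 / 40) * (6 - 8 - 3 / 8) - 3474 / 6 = -1964 / 5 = -392.80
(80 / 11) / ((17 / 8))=640 / 187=3.42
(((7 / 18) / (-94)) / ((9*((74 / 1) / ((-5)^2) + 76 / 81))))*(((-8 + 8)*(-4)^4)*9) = 0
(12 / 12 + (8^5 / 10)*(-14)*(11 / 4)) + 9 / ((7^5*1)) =-10601502608 / 84035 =-126155.80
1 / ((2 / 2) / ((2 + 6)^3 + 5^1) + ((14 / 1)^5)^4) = 517 / 43256488054872242406817793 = 0.00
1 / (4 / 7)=7 / 4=1.75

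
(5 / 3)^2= 25 / 9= 2.78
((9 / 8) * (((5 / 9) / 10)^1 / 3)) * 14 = 7 / 24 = 0.29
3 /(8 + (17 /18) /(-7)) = 378 /991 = 0.38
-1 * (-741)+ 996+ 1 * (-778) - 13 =946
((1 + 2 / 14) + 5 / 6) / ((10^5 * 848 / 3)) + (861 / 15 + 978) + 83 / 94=57822932163901 / 55798400000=1036.28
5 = 5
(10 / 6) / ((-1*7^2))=-5 / 147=-0.03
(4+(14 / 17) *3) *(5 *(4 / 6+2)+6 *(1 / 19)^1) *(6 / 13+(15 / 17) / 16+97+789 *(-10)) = -589522558295 / 856596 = -688215.40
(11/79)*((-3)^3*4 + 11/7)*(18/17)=-147510/9401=-15.69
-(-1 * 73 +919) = -846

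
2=2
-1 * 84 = -84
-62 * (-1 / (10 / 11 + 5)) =682 / 65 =10.49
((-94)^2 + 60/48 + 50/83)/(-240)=-2934167/79680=-36.82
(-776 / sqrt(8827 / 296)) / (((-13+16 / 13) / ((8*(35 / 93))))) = 36.35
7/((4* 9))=7/36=0.19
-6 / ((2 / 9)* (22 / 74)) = -999 / 11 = -90.82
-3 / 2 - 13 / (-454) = -334 / 227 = -1.47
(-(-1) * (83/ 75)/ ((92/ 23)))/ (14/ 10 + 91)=83/ 27720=0.00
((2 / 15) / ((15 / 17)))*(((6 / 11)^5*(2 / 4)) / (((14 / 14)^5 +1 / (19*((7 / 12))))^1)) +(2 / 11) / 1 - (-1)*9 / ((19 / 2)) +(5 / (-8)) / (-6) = 658461557773 / 532434606000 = 1.24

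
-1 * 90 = -90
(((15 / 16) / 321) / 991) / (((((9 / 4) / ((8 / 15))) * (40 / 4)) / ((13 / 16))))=13 / 229039920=0.00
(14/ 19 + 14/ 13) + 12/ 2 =1930/ 247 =7.81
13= 13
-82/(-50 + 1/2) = 164/99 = 1.66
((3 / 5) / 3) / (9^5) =1 / 295245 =0.00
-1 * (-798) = 798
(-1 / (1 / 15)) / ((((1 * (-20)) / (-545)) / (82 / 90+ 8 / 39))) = -71177 / 156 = -456.26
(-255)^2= 65025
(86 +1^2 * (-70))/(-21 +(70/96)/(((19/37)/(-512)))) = -912/42637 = -0.02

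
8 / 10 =4 / 5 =0.80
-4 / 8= -1 / 2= -0.50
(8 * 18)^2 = 20736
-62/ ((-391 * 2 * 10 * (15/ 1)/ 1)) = 31/ 58650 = 0.00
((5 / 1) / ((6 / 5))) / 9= 25 / 54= 0.46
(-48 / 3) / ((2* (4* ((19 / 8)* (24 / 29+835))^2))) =-0.00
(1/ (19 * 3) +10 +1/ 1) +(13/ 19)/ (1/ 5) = 823/ 57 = 14.44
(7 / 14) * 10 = 5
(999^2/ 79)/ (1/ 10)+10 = 9980800/ 79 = 126339.24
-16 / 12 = -4 / 3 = -1.33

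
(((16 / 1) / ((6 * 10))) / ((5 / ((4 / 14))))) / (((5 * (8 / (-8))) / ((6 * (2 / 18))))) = -0.00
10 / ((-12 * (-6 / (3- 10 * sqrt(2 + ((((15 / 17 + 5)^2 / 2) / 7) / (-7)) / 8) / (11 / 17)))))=5 / 12- 25 * sqrt(27697) / 1386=-2.59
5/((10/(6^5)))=3888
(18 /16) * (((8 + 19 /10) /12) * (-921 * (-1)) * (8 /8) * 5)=273537 /64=4274.02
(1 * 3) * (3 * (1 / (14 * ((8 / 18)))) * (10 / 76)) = 405 / 2128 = 0.19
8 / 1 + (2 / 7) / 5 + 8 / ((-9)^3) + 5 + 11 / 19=6605252 / 484785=13.63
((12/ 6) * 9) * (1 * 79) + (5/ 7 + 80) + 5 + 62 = 10988/ 7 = 1569.71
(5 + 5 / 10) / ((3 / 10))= 18.33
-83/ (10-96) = 83/ 86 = 0.97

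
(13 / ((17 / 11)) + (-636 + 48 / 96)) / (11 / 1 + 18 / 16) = -85284 / 1649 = -51.72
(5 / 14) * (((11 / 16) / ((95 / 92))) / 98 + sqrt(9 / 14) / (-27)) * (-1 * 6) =-759 / 52136 + 5 * sqrt(14) / 294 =0.05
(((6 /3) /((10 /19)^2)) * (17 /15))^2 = 37662769 /562500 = 66.96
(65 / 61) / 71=65 / 4331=0.02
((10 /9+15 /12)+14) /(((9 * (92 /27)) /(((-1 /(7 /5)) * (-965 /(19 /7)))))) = 149575 /1104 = 135.48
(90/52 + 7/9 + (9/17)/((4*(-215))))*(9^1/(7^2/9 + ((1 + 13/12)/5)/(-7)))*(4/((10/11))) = 5945824962/322389275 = 18.44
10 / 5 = 2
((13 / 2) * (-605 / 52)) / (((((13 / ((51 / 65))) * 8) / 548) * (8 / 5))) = -4227135 / 21632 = -195.41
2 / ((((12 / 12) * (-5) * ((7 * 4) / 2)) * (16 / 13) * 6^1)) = -13 / 3360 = -0.00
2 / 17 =0.12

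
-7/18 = -0.39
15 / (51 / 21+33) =105 / 248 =0.42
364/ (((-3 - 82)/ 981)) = -357084/ 85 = -4200.99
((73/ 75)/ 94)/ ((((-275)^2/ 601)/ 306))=2237523/ 88859375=0.03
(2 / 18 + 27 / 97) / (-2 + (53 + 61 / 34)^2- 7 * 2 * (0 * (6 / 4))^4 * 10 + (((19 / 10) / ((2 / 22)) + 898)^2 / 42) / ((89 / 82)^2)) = 0.00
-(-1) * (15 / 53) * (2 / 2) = 0.28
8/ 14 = 4/ 7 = 0.57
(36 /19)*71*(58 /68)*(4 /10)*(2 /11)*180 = 5336928 /3553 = 1502.09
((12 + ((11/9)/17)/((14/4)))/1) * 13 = 167362/1071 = 156.27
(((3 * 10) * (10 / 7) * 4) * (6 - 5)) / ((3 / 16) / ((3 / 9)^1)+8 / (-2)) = -3840 / 77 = -49.87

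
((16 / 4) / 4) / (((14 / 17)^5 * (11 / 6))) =4259571 / 2958032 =1.44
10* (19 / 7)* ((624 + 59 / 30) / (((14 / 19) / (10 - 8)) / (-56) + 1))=54233752 / 3171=17103.04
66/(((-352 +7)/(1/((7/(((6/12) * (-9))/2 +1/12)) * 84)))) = 143/202860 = 0.00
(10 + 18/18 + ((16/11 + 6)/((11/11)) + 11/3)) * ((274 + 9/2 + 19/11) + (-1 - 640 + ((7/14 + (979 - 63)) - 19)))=1436640/121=11873.06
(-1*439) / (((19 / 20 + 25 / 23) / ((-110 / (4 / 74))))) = 410947900 / 937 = 438578.34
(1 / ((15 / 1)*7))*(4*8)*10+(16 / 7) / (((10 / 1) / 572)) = 14048 / 105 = 133.79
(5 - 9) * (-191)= 764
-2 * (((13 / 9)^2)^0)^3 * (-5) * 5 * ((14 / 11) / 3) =21.21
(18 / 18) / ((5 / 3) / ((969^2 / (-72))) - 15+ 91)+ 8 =8.01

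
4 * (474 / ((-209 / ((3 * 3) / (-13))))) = 17064 / 2717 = 6.28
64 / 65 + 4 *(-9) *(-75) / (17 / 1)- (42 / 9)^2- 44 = 935132 / 9945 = 94.03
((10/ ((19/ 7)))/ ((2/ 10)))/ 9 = 350/ 171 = 2.05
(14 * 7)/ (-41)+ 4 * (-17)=-2886/ 41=-70.39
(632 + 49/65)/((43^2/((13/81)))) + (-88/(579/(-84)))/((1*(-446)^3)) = 0.05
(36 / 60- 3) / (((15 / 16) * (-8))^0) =-12 / 5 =-2.40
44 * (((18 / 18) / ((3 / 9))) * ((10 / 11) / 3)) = 40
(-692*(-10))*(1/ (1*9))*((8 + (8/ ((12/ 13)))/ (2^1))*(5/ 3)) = 1280200/ 81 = 15804.94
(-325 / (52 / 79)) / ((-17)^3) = 1975 / 19652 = 0.10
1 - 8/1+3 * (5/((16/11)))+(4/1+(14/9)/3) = 3383/432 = 7.83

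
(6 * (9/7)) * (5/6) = 6.43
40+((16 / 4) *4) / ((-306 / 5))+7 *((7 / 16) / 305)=29677897 / 746640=39.75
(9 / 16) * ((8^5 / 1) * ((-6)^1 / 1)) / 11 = -110592 / 11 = -10053.82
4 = 4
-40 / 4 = -10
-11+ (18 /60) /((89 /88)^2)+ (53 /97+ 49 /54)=-1919524207 /207450990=-9.25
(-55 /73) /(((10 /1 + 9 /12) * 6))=-110 /9417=-0.01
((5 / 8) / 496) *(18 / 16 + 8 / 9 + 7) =3245 / 285696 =0.01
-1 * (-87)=87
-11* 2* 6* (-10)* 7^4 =3169320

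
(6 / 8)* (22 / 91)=33 / 182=0.18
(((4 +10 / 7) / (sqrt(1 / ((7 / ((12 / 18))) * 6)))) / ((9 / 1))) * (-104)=-3952 * sqrt(7) / 21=-497.91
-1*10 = -10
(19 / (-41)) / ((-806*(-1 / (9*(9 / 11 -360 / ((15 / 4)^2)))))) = 233073 / 1817530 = 0.13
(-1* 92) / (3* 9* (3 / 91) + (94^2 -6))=-8372 / 803611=-0.01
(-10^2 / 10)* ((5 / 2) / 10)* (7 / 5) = -7 / 2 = -3.50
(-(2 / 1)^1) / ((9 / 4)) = -8 / 9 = -0.89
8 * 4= 32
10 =10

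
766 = 766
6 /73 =0.08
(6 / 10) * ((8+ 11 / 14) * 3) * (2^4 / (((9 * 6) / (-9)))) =-1476 / 35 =-42.17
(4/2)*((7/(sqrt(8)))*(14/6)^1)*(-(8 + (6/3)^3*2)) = -196*sqrt(2) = -277.19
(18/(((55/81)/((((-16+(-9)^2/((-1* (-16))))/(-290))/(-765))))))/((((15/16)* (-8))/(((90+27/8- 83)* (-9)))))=-141183/8676800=-0.02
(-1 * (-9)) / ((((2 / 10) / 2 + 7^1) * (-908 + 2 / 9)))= -81 / 58007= -0.00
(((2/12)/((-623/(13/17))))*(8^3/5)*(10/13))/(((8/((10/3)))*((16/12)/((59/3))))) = -9440/95319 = -0.10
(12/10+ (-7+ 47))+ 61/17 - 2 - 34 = 747/85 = 8.79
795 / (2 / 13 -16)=-10335 / 206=-50.17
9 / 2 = 4.50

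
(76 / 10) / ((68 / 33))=627 / 170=3.69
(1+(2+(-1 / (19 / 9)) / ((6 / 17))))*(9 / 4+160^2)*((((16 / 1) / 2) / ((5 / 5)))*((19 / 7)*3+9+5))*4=571442220 / 19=30075906.32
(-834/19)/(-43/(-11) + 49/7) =-1529/380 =-4.02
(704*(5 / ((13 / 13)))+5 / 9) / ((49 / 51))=538645 / 147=3664.25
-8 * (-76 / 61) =608 / 61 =9.97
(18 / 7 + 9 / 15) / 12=37 / 140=0.26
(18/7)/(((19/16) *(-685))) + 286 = 26055742/91105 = 286.00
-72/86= -36/43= -0.84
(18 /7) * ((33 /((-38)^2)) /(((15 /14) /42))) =4158 /1805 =2.30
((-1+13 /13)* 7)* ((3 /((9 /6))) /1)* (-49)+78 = 78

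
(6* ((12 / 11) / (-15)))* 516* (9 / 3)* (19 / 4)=-3208.58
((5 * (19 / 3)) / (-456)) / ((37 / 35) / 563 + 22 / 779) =-76750975 / 33287976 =-2.31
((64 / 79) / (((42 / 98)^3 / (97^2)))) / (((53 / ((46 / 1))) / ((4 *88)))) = 3344398790656 / 113049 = 29583621.18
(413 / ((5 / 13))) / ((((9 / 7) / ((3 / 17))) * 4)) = 37583 / 1020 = 36.85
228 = 228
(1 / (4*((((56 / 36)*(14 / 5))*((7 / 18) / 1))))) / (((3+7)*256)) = 81 / 1404928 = 0.00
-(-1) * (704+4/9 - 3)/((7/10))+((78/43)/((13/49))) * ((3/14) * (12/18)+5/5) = 2735758/2709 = 1009.88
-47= -47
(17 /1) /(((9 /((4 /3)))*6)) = 34 /81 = 0.42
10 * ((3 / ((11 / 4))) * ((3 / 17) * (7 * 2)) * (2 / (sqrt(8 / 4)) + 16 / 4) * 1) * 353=1779120 * sqrt(2) / 187 + 7116480 / 187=51510.89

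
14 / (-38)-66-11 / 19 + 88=400 / 19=21.05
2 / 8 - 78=-311 / 4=-77.75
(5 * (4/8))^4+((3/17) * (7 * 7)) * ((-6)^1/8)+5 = 10221/272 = 37.58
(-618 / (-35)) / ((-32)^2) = 309 / 17920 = 0.02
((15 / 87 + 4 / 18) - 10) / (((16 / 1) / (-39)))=32591 / 1392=23.41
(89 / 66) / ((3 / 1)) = 89 / 198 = 0.45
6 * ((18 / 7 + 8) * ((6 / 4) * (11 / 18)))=407 / 7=58.14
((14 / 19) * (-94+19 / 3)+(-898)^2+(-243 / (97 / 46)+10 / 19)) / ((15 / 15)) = 4457616326 / 5529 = 806224.69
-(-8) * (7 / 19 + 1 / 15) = 992 / 285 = 3.48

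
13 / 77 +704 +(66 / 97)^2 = 510500801 / 724493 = 704.63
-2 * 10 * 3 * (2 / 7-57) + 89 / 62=1477463 / 434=3404.29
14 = 14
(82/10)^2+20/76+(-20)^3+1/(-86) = -324042971/40850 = -7932.51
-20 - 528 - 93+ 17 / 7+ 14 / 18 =-40181 / 63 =-637.79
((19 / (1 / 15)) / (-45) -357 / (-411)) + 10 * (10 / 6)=4604 / 411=11.20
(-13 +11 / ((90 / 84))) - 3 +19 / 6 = -77 / 30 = -2.57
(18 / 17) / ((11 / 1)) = 18 / 187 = 0.10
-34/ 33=-1.03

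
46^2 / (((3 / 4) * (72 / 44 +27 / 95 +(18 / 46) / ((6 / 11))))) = 406864480 / 380421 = 1069.51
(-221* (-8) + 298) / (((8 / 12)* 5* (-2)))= -3099 / 10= -309.90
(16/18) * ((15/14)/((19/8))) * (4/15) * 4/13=512/15561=0.03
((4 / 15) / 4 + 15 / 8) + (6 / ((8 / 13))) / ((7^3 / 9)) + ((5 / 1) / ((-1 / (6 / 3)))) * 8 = -3202351 / 41160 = -77.80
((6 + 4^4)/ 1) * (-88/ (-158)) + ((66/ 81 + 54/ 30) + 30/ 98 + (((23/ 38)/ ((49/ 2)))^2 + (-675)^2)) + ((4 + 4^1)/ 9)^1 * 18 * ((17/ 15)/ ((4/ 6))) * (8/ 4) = 455828.25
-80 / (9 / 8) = -640 / 9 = -71.11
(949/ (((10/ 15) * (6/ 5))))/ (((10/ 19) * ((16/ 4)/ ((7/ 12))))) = 126217/ 384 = 328.69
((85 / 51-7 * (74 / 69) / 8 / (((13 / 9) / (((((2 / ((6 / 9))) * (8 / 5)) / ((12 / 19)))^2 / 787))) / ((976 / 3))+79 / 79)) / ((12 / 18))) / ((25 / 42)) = 5079327393 / 2578189025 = 1.97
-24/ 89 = -0.27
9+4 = 13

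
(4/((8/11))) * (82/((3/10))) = 4510/3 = 1503.33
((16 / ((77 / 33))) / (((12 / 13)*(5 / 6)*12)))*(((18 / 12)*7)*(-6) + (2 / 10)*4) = -8086 / 175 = -46.21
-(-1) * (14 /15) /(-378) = -1 /405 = -0.00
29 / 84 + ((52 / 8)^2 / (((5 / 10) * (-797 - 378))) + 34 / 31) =4192087 / 3059700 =1.37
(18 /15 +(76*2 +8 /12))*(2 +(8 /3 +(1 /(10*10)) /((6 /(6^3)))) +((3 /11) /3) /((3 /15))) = 10436776 /12375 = 843.38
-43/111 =-0.39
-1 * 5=-5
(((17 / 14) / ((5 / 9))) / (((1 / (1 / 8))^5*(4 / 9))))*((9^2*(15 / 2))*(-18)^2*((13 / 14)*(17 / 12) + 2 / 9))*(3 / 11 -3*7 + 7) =-352420670475 / 565182464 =-623.55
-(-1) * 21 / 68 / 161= 3 / 1564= 0.00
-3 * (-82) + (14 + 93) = 353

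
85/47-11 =-432/47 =-9.19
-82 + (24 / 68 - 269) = -5961 / 17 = -350.65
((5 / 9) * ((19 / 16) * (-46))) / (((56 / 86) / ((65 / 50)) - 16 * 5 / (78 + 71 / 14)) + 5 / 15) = 1420505645 / 6028872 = 235.62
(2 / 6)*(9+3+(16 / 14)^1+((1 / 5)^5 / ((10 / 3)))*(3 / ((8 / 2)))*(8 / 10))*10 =14375063 / 328125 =43.81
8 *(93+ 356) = 3592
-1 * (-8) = 8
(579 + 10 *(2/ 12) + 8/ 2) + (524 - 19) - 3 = 3260/ 3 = 1086.67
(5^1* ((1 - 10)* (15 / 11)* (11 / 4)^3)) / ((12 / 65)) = -1769625 / 256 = -6912.60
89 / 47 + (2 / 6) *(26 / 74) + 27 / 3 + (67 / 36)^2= 32621747 / 2253744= 14.47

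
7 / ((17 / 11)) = 77 / 17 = 4.53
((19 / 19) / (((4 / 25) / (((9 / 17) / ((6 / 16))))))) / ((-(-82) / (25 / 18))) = 625 / 4182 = 0.15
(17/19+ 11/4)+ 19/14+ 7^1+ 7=10109/532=19.00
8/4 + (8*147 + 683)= 1861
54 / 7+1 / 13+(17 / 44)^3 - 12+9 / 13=-26811797 / 7751744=-3.46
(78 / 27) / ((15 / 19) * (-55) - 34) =-494 / 13239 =-0.04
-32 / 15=-2.13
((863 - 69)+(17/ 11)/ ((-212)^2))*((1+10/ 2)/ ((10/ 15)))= 3532868217/ 494384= 7146.00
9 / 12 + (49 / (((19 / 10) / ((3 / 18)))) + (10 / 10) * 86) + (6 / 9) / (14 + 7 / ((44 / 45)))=339181 / 3724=91.08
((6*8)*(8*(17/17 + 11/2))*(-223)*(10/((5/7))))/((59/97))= -755873664/59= -12811418.03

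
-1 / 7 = -0.14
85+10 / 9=775 / 9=86.11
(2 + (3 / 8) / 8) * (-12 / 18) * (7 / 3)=-917 / 288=-3.18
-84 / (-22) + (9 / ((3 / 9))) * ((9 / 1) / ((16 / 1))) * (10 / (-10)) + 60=8559 / 176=48.63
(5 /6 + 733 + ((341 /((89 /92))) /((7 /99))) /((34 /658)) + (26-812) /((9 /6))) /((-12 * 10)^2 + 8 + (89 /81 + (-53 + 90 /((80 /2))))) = 47398411602 /7038634865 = 6.73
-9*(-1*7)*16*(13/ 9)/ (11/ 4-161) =-9.20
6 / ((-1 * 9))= -2 / 3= -0.67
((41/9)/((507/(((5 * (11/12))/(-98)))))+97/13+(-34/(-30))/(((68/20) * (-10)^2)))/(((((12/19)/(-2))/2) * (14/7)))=-23.64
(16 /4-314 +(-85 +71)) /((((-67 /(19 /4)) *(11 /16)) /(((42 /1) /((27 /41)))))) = 1570464 /737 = 2130.89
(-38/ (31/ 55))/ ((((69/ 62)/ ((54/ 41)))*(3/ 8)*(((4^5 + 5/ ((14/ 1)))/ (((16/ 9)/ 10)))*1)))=-1498112/ 40570689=-0.04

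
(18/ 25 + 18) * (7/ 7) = 468/ 25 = 18.72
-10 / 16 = -5 / 8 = -0.62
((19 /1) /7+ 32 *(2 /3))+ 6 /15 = 2567 /105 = 24.45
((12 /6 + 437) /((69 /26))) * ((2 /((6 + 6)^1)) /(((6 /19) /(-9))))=-108433 /138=-785.75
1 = 1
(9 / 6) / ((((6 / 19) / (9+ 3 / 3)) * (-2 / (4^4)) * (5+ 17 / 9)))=-27360 / 31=-882.58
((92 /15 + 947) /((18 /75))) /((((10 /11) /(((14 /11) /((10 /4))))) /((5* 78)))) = 2602054 /3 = 867351.33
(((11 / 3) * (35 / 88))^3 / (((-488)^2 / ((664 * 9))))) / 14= 508375 / 91447296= 0.01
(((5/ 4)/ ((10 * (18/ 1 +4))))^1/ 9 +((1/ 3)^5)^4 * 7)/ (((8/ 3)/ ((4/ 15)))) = 387421721/ 6136740545760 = 0.00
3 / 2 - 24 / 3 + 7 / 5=-51 / 10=-5.10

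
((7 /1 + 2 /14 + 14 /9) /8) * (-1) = -137 /126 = -1.09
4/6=2/3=0.67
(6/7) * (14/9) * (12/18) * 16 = 128/9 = 14.22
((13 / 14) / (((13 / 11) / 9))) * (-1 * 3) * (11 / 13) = -3267 / 182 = -17.95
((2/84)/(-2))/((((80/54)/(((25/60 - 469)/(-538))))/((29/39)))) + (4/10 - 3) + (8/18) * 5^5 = 390929337389/281998080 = 1386.28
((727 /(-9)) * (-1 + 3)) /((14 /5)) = -57.70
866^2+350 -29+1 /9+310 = 6755284 /9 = 750587.11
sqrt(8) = 2 *sqrt(2) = 2.83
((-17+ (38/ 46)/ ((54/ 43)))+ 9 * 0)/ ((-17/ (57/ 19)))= 20297/ 7038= 2.88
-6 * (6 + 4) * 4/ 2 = -120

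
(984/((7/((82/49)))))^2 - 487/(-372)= 2421983139031/43765428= 55340.10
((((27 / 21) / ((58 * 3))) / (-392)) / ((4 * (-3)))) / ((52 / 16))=1 / 2068976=0.00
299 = 299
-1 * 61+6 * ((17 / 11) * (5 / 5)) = -569 / 11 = -51.73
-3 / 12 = -1 / 4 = -0.25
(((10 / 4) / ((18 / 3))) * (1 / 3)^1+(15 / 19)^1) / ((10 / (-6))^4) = 1143 / 9500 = 0.12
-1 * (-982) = 982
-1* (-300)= 300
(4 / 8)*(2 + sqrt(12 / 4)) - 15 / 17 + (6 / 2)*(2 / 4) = 2.48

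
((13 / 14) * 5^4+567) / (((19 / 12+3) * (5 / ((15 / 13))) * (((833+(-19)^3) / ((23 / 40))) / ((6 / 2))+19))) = -0.02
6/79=0.08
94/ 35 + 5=269/ 35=7.69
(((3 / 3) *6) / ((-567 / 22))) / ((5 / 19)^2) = -15884 / 4725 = -3.36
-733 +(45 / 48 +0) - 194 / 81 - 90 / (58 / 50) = -812.04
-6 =-6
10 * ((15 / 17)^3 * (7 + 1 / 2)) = 253125 / 4913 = 51.52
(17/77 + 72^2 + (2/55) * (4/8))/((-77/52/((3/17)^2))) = -934096176/8567405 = -109.03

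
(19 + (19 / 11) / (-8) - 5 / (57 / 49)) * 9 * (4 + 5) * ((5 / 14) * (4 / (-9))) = -1089915 / 5852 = -186.25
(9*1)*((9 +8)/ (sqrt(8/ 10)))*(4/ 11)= 306*sqrt(5)/ 11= 62.20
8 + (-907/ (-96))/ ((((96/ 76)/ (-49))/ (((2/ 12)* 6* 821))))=-693247925/ 2304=-300888.86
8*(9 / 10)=36 / 5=7.20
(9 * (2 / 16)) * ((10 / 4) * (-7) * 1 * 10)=-1575 / 8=-196.88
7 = 7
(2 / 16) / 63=1 / 504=0.00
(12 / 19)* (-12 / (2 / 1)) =-72 / 19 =-3.79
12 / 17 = 0.71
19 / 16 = 1.19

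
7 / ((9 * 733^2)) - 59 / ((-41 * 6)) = 95100727 / 396519282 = 0.24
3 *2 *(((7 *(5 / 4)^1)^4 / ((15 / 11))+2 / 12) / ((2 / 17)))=56125551 / 256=219240.43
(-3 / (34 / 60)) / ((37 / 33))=-2970 / 629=-4.72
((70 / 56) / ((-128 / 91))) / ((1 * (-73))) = 455 / 37376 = 0.01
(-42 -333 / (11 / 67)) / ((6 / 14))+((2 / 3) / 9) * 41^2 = -1397717 / 297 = -4706.12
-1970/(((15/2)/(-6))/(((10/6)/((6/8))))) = 31520/9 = 3502.22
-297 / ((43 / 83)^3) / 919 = -169820739 / 73066933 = -2.32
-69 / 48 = -23 / 16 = -1.44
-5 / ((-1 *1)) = 5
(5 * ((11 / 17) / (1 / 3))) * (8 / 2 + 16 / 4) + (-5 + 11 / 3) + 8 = 4300 / 51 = 84.31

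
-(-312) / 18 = 52 / 3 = 17.33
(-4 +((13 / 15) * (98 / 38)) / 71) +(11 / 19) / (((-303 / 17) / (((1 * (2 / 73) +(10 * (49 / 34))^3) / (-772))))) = -127904210337397 / 33286074871740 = -3.84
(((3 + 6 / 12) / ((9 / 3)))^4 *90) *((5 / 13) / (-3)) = -60025 / 2808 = -21.38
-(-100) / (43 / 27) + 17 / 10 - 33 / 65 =71533 / 1118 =63.98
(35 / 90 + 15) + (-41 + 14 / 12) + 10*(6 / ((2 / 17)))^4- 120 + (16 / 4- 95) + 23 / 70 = 42620618177 / 630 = 67651774.88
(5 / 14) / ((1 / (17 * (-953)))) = -5786.07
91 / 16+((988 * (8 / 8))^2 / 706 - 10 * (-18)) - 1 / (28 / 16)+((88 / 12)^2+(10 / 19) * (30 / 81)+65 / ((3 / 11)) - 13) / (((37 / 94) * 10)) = 6148728050293 / 3752164080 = 1638.72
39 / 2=19.50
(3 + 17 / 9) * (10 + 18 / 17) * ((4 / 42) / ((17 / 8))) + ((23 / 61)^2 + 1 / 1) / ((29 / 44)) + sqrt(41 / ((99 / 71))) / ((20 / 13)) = 13 * sqrt(32021) / 660 + 24496098968 / 5894097489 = 7.68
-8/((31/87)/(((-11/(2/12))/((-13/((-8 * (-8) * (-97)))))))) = 285170688/403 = 707619.57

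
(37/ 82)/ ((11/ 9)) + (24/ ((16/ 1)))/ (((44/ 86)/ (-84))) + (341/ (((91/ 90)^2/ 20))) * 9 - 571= 442352725993/ 7469462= 59221.50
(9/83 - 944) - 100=-86643/83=-1043.89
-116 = -116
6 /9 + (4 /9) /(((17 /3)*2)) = 0.71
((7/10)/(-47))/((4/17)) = -0.06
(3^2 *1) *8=72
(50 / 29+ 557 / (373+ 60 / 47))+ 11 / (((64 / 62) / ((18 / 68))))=3348566799 / 555031232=6.03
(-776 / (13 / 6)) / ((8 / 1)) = -582 / 13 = -44.77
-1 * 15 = -15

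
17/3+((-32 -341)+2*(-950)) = -2267.33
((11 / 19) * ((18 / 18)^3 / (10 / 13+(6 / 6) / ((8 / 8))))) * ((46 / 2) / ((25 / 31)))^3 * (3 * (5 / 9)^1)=2253599777 / 178125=12651.79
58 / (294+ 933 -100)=0.05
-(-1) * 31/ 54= 31/ 54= 0.57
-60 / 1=-60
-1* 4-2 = -6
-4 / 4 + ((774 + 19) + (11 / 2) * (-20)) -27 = 655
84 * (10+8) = 1512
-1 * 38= -38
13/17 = 0.76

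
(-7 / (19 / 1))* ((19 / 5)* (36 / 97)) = -252 / 485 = -0.52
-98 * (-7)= 686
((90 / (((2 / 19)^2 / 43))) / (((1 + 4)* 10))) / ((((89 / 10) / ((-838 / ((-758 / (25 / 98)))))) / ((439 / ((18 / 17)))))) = 1213509360775 / 13222552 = 91775.73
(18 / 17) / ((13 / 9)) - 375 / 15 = -24.27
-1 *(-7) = 7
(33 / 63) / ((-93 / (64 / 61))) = -0.01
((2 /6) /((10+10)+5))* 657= 219 /25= 8.76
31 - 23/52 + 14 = 2317/52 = 44.56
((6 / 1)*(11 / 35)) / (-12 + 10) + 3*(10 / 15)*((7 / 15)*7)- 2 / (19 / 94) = -4.30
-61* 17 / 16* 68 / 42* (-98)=123403 / 12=10283.58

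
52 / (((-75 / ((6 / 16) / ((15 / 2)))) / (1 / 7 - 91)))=2756 / 875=3.15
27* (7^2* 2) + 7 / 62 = 164059 / 62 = 2646.11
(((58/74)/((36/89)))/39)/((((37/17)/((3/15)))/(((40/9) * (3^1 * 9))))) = 87754/160173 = 0.55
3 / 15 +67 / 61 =396 / 305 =1.30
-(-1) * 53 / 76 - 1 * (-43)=3321 / 76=43.70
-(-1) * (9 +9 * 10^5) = 900009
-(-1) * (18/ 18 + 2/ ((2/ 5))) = 6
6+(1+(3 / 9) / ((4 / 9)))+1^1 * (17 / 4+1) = 13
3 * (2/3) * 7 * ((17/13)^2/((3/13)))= 4046/39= 103.74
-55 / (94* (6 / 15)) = -275 / 188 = -1.46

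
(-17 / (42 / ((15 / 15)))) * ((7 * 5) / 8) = -85 / 48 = -1.77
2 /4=1 /2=0.50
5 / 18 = 0.28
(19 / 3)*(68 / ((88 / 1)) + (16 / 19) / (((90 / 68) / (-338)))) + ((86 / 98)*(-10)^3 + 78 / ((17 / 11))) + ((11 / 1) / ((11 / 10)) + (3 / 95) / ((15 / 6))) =-2174.19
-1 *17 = -17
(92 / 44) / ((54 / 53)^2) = 64607 / 32076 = 2.01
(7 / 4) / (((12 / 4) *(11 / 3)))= 7 / 44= 0.16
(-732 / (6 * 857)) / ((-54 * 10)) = 61 / 231390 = 0.00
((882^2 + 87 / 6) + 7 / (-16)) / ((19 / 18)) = 112023081 / 152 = 736993.95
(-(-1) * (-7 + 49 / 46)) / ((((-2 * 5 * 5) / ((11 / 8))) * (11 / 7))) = 0.10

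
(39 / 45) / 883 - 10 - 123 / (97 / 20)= -45429089 / 1284765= -35.36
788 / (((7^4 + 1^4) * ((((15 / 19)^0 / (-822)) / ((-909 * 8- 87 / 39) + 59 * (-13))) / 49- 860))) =-1658937397152 / 4348858071107267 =-0.00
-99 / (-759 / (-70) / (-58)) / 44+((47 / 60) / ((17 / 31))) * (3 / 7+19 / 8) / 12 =2145038297 / 173416320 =12.37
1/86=0.01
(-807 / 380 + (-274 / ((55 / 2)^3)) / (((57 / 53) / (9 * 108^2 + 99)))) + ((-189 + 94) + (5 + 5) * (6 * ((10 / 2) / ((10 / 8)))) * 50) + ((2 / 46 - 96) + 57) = 123038110137 / 11632940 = 10576.70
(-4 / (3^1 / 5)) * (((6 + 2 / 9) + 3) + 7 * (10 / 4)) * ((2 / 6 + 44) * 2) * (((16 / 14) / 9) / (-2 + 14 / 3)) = -182780 / 243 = -752.18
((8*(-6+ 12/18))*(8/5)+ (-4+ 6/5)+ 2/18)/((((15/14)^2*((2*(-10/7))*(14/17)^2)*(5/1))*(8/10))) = 6459439/810000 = 7.97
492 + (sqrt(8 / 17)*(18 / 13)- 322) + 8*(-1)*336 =-2517.05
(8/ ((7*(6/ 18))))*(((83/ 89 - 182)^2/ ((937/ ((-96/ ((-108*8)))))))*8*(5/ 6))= 41550916000/ 467584551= 88.86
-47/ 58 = -0.81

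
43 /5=8.60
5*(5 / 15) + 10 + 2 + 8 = 65 / 3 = 21.67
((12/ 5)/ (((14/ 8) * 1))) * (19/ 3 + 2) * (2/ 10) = 16/ 7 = 2.29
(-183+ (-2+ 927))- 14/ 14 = 741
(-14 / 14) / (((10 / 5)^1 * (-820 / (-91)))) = -91 / 1640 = -0.06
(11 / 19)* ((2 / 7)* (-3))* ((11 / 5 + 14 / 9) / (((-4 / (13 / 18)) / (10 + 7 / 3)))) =894179 / 215460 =4.15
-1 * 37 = -37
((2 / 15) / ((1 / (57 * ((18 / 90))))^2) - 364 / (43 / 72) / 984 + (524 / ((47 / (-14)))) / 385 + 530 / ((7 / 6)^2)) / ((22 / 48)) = 885.14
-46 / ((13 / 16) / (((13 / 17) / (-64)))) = 23 / 34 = 0.68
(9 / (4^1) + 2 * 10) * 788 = 17533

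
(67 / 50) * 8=268 / 25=10.72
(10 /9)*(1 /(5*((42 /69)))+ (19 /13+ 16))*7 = 16189 /117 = 138.37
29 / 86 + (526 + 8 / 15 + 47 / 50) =1702189 / 3225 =527.81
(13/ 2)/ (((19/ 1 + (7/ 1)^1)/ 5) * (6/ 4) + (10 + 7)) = 65/ 248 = 0.26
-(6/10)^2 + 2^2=91/25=3.64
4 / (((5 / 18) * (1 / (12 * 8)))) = 6912 / 5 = 1382.40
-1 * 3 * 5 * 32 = -480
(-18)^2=324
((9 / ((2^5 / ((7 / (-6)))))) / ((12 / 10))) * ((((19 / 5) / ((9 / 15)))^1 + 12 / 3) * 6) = -1085 / 64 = -16.95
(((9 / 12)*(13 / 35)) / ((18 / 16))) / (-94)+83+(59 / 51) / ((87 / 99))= 205131671 / 2432955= 84.31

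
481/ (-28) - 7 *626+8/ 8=-4398.18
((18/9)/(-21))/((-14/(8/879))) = 8/129213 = 0.00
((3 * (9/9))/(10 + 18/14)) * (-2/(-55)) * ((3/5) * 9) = 1134/21725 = 0.05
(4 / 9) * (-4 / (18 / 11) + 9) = 236 / 81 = 2.91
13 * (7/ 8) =91/ 8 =11.38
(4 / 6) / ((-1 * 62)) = -1 / 93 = -0.01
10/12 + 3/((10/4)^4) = 0.91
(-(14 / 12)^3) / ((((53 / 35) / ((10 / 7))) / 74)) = -317275 / 2862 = -110.86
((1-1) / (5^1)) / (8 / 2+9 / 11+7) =0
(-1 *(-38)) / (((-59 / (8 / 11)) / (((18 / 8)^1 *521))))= -356364 / 649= -549.10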